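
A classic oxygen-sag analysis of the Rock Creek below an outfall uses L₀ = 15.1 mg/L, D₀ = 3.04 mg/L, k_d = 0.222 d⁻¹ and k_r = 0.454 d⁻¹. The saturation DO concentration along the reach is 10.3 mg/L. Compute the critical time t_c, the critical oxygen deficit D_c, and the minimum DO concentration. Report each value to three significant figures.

t_c ≈ 2.07 d; D_c ≈ 4.67 mg/L; min DO ≈ 5.63 mg/L

At the critical point dD/dt = 0, so k_d L₀ e^(−k_d t) = k_r D. Substituting D(t) from the Streeter–Phelps equation and solving for t gives
t_c = ln[(k_r/k_d)(1 − D₀(k_r−k_d)/(k_d L₀))] / (k_r−k_d).
Here k_r−k_d = 0.2320 d⁻¹ and 1 − D₀(k_r−k_d)/(k_d L₀) = 1 − 3.04×0.2320/(0.222×15.1) = 0.7896, so
t_c = ln(2.045 × 0.7896) / 0.2320 = 0.4792 / 0.2320 = 2.066 d.
D_c = (k_d/k_r) L₀ e^(−k_d t_c) = (0.222/0.454) × 15.1 × e^(−0.222×2.066) = 0.4890 × 15.1 × 0.6322 = 4.668 mg/L.
Minimum DO = C_s − D_c = 10.3 − 4.668 = 5.632 mg/L.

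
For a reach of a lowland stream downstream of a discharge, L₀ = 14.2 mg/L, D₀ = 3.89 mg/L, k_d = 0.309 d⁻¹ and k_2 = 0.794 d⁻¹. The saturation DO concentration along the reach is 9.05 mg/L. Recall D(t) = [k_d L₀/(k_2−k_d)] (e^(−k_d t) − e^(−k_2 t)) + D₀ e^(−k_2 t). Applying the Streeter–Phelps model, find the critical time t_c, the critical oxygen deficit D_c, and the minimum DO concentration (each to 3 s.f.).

With k_2/k_d = 2.570 and 1 − D₀(k_2−k_d)/(k_d L₀) = 0.5700,
t_c = ln(2.570 × 0.5700) / (0.794 − 0.309) = ln(1.465) / 0.4850 = 0.3817/0.4850 = 0.7869 d.
L(t_c) = L₀ e^(−k_d t_c) = 14.2 × 0.7841 = 11.13 mg/L, and at the critical point k_2 D_c = k_d L, so D_c = (0.309/0.794) × 11.13 = 4.333 mg/L.
Minimum DO = C_s − D_c = 9.05 − 4.333 = 4.717 mg/L.

t_c ≈ 0.787 d; D_c ≈ 4.33 mg/L; min DO ≈ 4.72 mg/L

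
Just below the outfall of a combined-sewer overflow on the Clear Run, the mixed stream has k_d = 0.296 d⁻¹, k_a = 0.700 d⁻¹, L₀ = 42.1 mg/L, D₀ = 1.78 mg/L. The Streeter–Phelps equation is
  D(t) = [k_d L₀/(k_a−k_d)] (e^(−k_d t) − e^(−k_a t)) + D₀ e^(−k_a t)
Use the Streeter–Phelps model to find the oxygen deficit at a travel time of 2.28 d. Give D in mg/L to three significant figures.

k_d L₀/(k_a−k_d) = 0.296×42.1/(0.700−0.296) = 12.46/0.4040 = 30.85 mg/L.
e^(−k_d t) = e^(−0.296×2.280) = 0.5092; e^(−k_a t) = e^(−0.700×2.280) = 0.2027.
D = 30.85 × (0.5092 − 0.2027) + 1.78 × 0.2027 = 9.455 + 0.3608 = 9.815 mg/L.

D ≈ 9.82 mg/L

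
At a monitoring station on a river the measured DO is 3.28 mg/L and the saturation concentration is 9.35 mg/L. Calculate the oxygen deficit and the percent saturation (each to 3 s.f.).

D = C_s − C = 9.35 − 3.28 = 6.07 mg/L.
% saturation = 3.28/9.35 × 100 = 35.1 %.

D ≈ 6.07 mg/L; 35.1 % saturation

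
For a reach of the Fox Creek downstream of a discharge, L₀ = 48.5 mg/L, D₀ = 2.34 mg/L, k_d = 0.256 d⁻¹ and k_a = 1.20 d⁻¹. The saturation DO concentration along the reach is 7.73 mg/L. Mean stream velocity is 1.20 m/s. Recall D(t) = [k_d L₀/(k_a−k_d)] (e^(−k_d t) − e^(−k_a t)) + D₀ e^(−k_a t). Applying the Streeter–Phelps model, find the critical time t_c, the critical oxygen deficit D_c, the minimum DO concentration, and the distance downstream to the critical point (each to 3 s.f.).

t_c = [1/(k_a−k_d)] ln[(k_a/k_d)(1 − D₀(k_a−k_d)/(k_d L₀))]
= [1/(1.20−0.256)] ln[(1.20/0.256)(1 − 2.34×0.9440/(0.256×48.5))]
= (1/0.9440) ln[4.688 × 0.8221] = 1.059 × ln(3.854) = 1.059 × 1.349 = 1.429 d.
D_c = (k_d/k_a) L₀ e^(−k_d t_c) = (0.256/1.20) × 48.5 × e^(−0.256×1.429) = 0.2133 × 48.5 × 0.6936 = 7.177 mg/L.
Minimum DO = C_s − D_c = 7.73 − 7.177 = 0.5533 mg/L.
x_c = v t_c = 1.20 m/s × 1.429 d × 86400 s/d = 148200 m ≈ 148 km.

t_c ≈ 1.43 d; D_c ≈ 7.18 mg/L; min DO ≈ 0.553 mg/L; x_c ≈ 148 km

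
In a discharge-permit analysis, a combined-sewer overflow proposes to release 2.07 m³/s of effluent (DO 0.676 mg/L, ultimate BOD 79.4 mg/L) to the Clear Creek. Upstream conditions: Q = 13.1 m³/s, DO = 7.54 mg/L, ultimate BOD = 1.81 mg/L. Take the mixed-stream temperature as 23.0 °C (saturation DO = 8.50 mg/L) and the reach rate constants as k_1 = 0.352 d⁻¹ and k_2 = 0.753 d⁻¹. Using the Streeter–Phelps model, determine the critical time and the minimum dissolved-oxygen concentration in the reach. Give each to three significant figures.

Mixed DO = (13.1×7.54 + 2.07×0.676)/(13.1+2.07) = 100.2/15.17 = 6.603 mg/L.
Mixed L₀ = (13.1×1.81 + 2.07×79.4)/(15.17) = 188.1/15.17 = 12.40 mg/L.
Initial deficit D₀ = C_s − DO₀ = 8.50 − 6.603 = 1.897 mg/L.
t_c = (1/0.4010) ln[(0.753/0.352)(1 − 1.897×0.4010/(0.352×12.40))] = 2.494 × ln(1.766) = 1.419 d.
D_c = (0.352/0.753) × 12.40 × e^(−0.352×1.419) = 0.4675 × 12.40 × 0.6069 = 3.517 mg/L.
Minimum DO = 8.50 − 3.517 = 4.983 mg/L.

t_c ≈ 1.42 d; minimum DO ≈ 4.98 mg/L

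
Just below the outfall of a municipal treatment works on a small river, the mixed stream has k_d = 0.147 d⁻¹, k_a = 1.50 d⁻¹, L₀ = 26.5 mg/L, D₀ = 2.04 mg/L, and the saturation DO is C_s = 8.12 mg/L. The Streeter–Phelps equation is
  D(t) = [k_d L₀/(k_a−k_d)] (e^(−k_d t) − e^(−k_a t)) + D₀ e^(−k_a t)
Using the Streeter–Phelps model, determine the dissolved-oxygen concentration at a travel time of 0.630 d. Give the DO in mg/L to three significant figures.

DO ≈ 5.82 mg/L

k_d L₀/(k_a−k_d) = 0.147×26.5/(1.50−0.147) = 3.895/1.353 = 2.879 mg/L.
e^(−k_d t) = e^(−0.147×0.6300) = 0.9115; e^(−k_a t) = e^(−1.50×0.6300) = 0.3887.
D = 2.879 × (0.9115 − 0.3887) + 2.04 × 0.3887 = 1.505 + 0.7929 = 2.298 mg/L.
DO = C_s − D = 8.12 − 2.298 = 5.822 mg/L.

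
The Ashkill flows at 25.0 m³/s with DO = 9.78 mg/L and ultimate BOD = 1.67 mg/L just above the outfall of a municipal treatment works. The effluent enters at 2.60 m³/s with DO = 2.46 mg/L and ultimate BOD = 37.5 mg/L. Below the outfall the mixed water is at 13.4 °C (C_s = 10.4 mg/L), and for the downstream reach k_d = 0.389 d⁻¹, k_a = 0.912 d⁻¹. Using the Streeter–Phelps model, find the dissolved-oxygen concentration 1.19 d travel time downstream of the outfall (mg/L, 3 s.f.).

Mixed DO = (25.0×9.78 + 2.60×2.46)/(25.0+2.60) = 250.9/27.60 = 9.090 mg/L.
Mixed L₀ = (25.0×1.67 + 2.60×37.5)/(27.60) = 139.2/27.60 = 5.045 mg/L.
Initial deficit D₀ = C_s − DO₀ = 10.4 − 9.090 = 1.310 mg/L.
D(1.19) = [0.389×5.045/(0.912−0.389)](e^(−0.389×1.19) − e^(−0.912×1.19)) + 1.310 e^(−0.912×1.19)
= 3.753 × (0.6294 − 0.3378) + 1.310 × 0.3378 = 1.537 mg/L.
DO = 10.4 − 1.537 = 8.863 mg/L.

DO ≈ 8.86 mg/L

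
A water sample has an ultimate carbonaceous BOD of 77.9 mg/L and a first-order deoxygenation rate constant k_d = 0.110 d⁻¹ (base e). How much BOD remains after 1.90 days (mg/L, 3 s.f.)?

L_t = L₀ e^(−k_d t) = 77.9 × e^(−0.110×1.90) = 77.9 × 0.8114 = 63.21 mg/L.

L ≈ 63.2 mg/L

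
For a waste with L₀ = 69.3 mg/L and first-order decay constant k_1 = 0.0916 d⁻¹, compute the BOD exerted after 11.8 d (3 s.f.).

y_t = L₀(1 − e^(−k_1 t)) = 69.3 × (1 − e^(−0.0916×11.8))
= 69.3 × (1 − 0.3393) = 69.3 × 0.6607 = 45.79 mg/L.

y ≈ 45.8 mg/L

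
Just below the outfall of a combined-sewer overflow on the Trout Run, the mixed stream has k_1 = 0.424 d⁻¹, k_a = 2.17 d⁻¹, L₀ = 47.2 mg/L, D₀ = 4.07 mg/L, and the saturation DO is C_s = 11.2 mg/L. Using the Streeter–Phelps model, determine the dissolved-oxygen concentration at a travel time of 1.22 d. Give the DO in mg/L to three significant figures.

k_1 L₀/(k_a−k_1) = 0.424×47.2/(2.17−0.424) = 20.01/1.746 = 11.46 mg/L.
e^(−k_1 t) = e^(−0.424×1.220) = 0.5961; e^(−k_a t) = e^(−2.17×1.220) = 0.07084.
D = 11.46 × (0.5961 − 0.07084) + 4.07 × 0.07084 = 6.021 + 0.2883 = 6.309 mg/L.
DO = C_s − D = 11.2 − 6.309 = 4.891 mg/L.

DO ≈ 4.89 mg/L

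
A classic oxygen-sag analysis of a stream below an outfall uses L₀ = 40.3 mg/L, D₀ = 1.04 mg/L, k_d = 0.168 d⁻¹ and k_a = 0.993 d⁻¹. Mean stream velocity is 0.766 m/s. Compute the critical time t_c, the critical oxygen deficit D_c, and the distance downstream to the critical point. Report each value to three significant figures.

t_c ≈ 1.99 d; D_c ≈ 4.88 mg/L; x_c ≈ 132 km

With k_a/k_d = 5.911 and 1 − D₀(k_a−k_d)/(k_d L₀) = 0.8733,
t_c = ln(5.911 × 0.8733) / (0.993 − 0.168) = ln(5.162) / 0.8250 = 1.641/0.8250 = 1.989 d.
L(t_c) = L₀ e^(−k_d t_c) = 40.3 × 0.7159 = 28.85 mg/L, and at the critical point k_a D_c = k_d L, so D_c = (0.168/0.993) × 28.85 = 4.881 mg/L.
x_c = v t_c = 0.766 m/s × 1.989 d × 86400 s/d = 131700 m ≈ 132 km.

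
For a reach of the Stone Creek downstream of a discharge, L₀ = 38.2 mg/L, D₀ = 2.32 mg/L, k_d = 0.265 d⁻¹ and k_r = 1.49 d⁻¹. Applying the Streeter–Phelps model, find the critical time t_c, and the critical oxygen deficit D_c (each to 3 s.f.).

t_c = [1/(k_r−k_d)] ln[(k_r/k_d)(1 − D₀(k_r−k_d)/(k_d L₀))]
= [1/(1.49−0.265)] ln[(1.49/0.265)(1 − 2.32×1.225/(0.265×38.2))]
= (1/1.225) ln[5.623 × 0.7193] = 0.8163 × ln(4.044) = 0.8163 × 1.397 = 1.141 d.
L(t_c) = L₀ e^(−k_d t_c) = 38.2 × 0.7391 = 28.24 mg/L, and at the critical point k_r D_c = k_d L, so D_c = (0.265/1.49) × 28.24 = 5.022 mg/L.

t_c ≈ 1.14 d; D_c ≈ 5.02 mg/L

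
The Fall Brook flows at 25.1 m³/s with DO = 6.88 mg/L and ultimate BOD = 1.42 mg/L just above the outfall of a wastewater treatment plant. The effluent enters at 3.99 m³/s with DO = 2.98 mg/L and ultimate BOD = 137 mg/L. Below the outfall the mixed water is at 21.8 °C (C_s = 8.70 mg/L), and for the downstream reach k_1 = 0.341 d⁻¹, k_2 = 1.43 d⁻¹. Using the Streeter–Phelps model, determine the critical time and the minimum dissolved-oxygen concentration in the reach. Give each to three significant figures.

Mixed DO = (25.1×6.88 + 3.99×2.98)/(25.1+3.99) = 184.6/29.09 = 6.345 mg/L.
Mixed L₀ = (25.1×1.42 + 3.99×137)/(29.09) = 582.3/29.09 = 20.02 mg/L.
Initial deficit D₀ = C_s − DO₀ = 8.70 − 6.345 = 2.355 mg/L.
t_c = (1/1.089) ln[(1.43/0.341)(1 − 2.355×1.089/(0.341×20.02))] = 0.9183 × ln(2.618) = 0.8837 d.
D_c = (0.341/1.43) × 20.02 × e^(−0.341×0.8837) = 0.2385 × 20.02 × 0.7398 = 3.531 mg/L.
Minimum DO = 8.70 − 3.531 = 5.169 mg/L.

t_c ≈ 0.884 d; minimum DO ≈ 5.17 mg/L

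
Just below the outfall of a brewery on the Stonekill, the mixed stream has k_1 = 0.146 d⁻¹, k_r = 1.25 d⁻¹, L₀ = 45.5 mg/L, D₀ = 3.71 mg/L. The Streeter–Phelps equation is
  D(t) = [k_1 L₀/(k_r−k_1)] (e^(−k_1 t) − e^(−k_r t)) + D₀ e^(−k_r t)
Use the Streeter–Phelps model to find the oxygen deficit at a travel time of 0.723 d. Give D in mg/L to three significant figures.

k_1 L₀/(k_r−k_1) = 0.146×45.5/(1.25−0.146) = 6.643/1.104 = 6.017 mg/L.
e^(−k_1 t) = e^(−0.146×0.7230) = 0.8998; e^(−k_r t) = e^(−1.25×0.7230) = 0.4050.
D = 6.017 × (0.8998 − 0.4050) + 3.71 × 0.4050 = 2.977 + 1.503 = 4.480 mg/L.

D ≈ 4.48 mg/L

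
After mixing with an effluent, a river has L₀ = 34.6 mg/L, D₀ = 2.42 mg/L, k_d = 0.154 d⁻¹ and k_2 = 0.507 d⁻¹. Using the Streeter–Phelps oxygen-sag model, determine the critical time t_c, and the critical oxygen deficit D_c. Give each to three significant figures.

t_c = [1/(k_2−k_d)] ln[(k_2/k_d)(1 − D₀(k_2−k_d)/(k_d L₀))]
= [1/(0.507−0.154)] ln[(0.507/0.154)(1 − 2.42×0.3530/(0.154×34.6))]
= (1/0.3530) ln[3.292 × 0.8397] = 2.833 × ln(2.764) = 2.833 × 1.017 = 2.881 d.
L(t_c) = L₀ e^(−k_d t_c) = 34.6 × 0.6417 = 22.20 mg/L, and at the critical point k_2 D_c = k_d L, so D_c = (0.154/0.507) × 22.20 = 6.744 mg/L.

t_c ≈ 2.88 d; D_c ≈ 6.74 mg/L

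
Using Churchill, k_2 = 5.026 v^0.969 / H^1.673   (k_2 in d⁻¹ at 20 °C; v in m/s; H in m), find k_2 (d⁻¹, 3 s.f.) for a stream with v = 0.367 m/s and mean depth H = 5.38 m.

k_2 = 5.026 × 0.367^0.969 / 5.38^1.673 = 5.026 × 0.3786 / 16.70 = 0.1140 d⁻¹.

k_2 ≈ 0.114 d⁻¹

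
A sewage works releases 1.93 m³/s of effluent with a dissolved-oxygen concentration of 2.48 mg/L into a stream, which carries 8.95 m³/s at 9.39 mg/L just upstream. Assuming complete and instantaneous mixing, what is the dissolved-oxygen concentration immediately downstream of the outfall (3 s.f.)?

8.16 mg/L

Flow-weighted mixing: C = (Q_r C_r + Q_w C_w)/(Q_r + Q_w)
= (8.95×9.39 + 1.93×2.48)/(8.95 + 1.93) = 88.83/10.88 = 8.164 mg/L.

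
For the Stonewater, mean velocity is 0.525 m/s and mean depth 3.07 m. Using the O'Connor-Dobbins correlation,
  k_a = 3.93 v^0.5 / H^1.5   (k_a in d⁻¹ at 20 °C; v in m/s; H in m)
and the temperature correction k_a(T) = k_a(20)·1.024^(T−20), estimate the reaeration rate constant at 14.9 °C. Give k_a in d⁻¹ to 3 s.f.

k_a ≈ 0.469 d⁻¹

k_a(20) = 3.93 × 0.525^0.5 / 3.07^1.5 = 3.93 × 0.7246 / 5.379 = 0.5294 d⁻¹.
k_a(14.9) = 0.5294 × 1.024^(14.9−20) = 0.5294 × 0.8861 = 0.4691 d⁻¹.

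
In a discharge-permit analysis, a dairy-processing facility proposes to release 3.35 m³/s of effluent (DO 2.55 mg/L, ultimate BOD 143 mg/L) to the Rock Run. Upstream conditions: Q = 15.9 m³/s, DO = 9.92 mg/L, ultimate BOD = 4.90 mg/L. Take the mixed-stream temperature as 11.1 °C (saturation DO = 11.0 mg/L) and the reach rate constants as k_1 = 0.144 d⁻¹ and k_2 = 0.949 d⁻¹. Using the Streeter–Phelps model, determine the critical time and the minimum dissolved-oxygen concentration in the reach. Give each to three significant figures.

Mixed DO = (15.9×9.92 + 3.35×2.55)/(15.9+3.35) = 166.3/19.25 = 8.637 mg/L.
Mixed L₀ = (15.9×4.90 + 3.35×143)/(19.25) = 557.0/19.25 = 28.93 mg/L.
Initial deficit D₀ = C_s − DO₀ = 11.0 − 8.637 = 2.363 mg/L.
t_c = (1/0.8050) ln[(0.949/0.144)(1 − 2.363×0.8050/(0.144×28.93))] = 1.242 × ln(3.582) = 1.585 d.
D_c = (0.144/0.949) × 28.93 × e^(−0.144×1.585) = 0.1517 × 28.93 × 0.7959 = 3.494 mg/L.
Minimum DO = 11.0 − 3.494 = 7.506 mg/L.

t_c ≈ 1.58 d; minimum DO ≈ 7.51 mg/L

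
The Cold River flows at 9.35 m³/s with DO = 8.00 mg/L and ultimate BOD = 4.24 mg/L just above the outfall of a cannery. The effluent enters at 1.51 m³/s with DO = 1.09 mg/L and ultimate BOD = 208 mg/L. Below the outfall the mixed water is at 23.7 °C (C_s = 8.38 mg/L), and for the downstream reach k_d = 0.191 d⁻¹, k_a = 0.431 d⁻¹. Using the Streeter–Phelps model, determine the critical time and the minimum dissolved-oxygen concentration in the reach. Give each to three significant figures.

t_c ≈ 3.17 d; minimum DO ≈ 0.501 mg/L

Mixed DO = (9.35×8.00 + 1.51×1.09)/(9.35+1.51) = 76.45/10.86 = 7.039 mg/L.
Mixed L₀ = (9.35×4.24 + 1.51×208)/(10.86) = 353.7/10.86 = 32.57 mg/L.
Initial deficit D₀ = C_s − DO₀ = 8.38 − 7.039 = 1.341 mg/L.
t_c = (1/0.2400) ln[(0.431/0.191)(1 − 1.341×0.2400/(0.191×32.57))] = 4.167 × ln(2.140) = 3.170 d.
D_c = (0.191/0.431) × 32.57 × e^(−0.191×3.170) = 0.4432 × 32.57 × 0.5459 = 7.879 mg/L.
Minimum DO = 8.38 − 7.879 = 0.5011 mg/L.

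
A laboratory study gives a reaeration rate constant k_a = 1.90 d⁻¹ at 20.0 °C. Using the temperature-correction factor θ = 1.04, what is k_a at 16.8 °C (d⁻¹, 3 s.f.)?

k_a(T₂) = k_a(T₁) · θ^(T₂−T₁) = 1.90 × 1.04^(16.8−20.0)
= 1.90 × 1.04^-3.20 = 1.90 × 0.8821 = 1.676 d⁻¹.

k_a ≈ 1.68 d⁻¹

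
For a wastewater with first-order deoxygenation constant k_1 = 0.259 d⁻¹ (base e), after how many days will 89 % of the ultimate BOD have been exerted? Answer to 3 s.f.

y/L₀ = 1 − e^(−k_1 t) = 0.89 ⇒ e^(−k_1 t) = 0.110
t = −ln(0.110) / 0.259 = 2.207 / 0.259 = 8.522 d.

t ≈ 8.52 d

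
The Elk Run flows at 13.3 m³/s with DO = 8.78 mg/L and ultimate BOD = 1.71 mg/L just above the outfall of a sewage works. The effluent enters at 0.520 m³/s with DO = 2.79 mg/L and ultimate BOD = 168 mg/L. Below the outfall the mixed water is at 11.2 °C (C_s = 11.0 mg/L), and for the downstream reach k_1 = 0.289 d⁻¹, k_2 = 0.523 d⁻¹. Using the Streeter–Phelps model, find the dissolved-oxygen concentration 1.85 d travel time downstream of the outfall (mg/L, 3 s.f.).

DO ≈ 8.05 mg/L

Mixed DO = (13.3×8.78 + 0.520×2.79)/(13.3+0.520) = 118.2/13.82 = 8.555 mg/L.
Mixed L₀ = (13.3×1.71 + 0.520×168)/(13.82) = 110.1/13.82 = 7.967 mg/L.
Initial deficit D₀ = C_s − DO₀ = 11.0 − 8.555 = 2.445 mg/L.
D(1.85) = [0.289×7.967/(0.523−0.289)](e^(−0.289×1.85) − e^(−0.523×1.85)) + 2.445 e^(−0.523×1.85)
= 9.840 × (0.5859 − 0.3800) + 2.445 × 0.3800 = 2.955 mg/L.
DO = 11.0 − 2.955 = 8.045 mg/L.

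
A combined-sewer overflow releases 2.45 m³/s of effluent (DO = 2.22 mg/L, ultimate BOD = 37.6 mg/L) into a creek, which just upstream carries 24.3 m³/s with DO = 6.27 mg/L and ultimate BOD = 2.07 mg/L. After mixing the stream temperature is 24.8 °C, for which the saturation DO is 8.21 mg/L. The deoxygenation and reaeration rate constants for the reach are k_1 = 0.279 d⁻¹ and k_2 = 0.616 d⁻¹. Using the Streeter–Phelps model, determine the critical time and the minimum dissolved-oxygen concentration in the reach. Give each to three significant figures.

Mixed DO = (24.3×6.27 + 2.45×2.22)/(24.3+2.45) = 157.8/26.75 = 5.899 mg/L.
Mixed L₀ = (24.3×2.07 + 2.45×37.6)/(26.75) = 142.4/26.75 = 5.324 mg/L.
Initial deficit D₀ = C_s − DO₀ = 8.21 − 5.899 = 2.311 mg/L.
t_c = (1/0.3370) ln[(0.616/0.279)(1 − 2.311×0.3370/(0.279×5.324))] = 2.967 × ln(1.050) = 0.1457 d.
D_c = (0.279/0.616) × 5.324 × e^(−0.279×0.1457) = 0.4529 × 5.324 × 0.9602 = 2.315 mg/L.
Minimum DO = 8.21 − 2.315 = 5.895 mg/L.

t_c ≈ 0.146 d; minimum DO ≈ 5.89 mg/L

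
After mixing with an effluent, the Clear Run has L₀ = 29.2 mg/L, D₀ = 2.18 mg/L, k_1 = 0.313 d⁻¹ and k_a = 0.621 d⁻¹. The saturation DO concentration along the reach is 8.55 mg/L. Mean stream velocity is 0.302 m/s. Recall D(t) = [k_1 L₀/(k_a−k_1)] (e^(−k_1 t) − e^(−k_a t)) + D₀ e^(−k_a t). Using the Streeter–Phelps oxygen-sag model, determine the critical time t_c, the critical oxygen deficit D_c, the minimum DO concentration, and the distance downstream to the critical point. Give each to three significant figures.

t_c = [1/(k_a−k_1)] ln[(k_a/k_1)(1 − D₀(k_a−k_1)/(k_1 L₀))]
= [1/(0.621−0.313)] ln[(0.621/0.313)(1 − 2.18×0.3080/(0.313×29.2))]
= (1/0.3080) ln[1.984 × 0.9265] = 3.247 × ln(1.838) = 3.247 × 0.6088 = 1.977 d.
D_c = (k_1/k_a) L₀ e^(−k_1 t_c) = (0.313/0.621) × 29.2 × e^(−0.313×1.977) = 0.5040 × 29.2 × 0.5386 = 7.927 mg/L.
Minimum DO = C_s − D_c = 8.55 − 7.927 = 0.6225 mg/L.
x_c = v t_c = 0.302 m/s × 1.977 d × 86400 s/d = 51580 m ≈ 51.6 km.

t_c ≈ 1.98 d; D_c ≈ 7.93 mg/L; min DO ≈ 0.623 mg/L; x_c ≈ 51.6 km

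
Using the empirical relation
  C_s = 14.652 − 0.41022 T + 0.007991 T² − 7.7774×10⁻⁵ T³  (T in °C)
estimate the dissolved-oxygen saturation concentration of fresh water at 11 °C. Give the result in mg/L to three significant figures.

C_s = 14.652 − 0.41022×11 + 0.007991×11² − 7.7774×10⁻⁵×11³ = 11.00 mg/L.

C_s ≈ 11.0 mg/L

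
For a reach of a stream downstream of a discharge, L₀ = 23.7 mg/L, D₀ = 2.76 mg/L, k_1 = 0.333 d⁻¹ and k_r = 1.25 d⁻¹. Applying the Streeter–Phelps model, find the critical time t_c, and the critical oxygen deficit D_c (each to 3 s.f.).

t_c = [1/(k_r−k_1)] ln[(k_r/k_1)(1 − D₀(k_r−k_1)/(k_1 L₀))]
= [1/(1.25−0.333)] ln[(1.25/0.333)(1 − 2.76×0.9170/(0.333×23.7))]
= (1/0.9170) ln[3.754 × 0.6793] = 1.091 × ln(2.550) = 1.091 × 0.9361 = 1.021 d.
D_c = (k_1/k_r) L₀ e^(−k_1 t_c) = (0.333/1.25) × 23.7 × e^(−0.333×1.021) = 0.2664 × 23.7 × 0.7118 = 4.494 mg/L.

t_c ≈ 1.02 d; D_c ≈ 4.49 mg/L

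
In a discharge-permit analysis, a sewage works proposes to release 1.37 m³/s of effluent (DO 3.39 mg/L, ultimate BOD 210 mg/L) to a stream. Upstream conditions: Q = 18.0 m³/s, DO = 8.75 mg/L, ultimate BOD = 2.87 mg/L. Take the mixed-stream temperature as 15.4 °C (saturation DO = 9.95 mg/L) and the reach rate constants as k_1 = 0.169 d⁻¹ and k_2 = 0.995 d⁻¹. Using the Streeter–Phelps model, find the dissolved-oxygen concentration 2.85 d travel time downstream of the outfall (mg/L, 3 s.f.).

Mixed DO = (18.0×8.75 + 1.37×3.39)/(18.0+1.37) = 162.1/19.37 = 8.371 mg/L.
Mixed L₀ = (18.0×2.87 + 1.37×210)/(19.37) = 339.4/19.37 = 17.52 mg/L.
Initial deficit D₀ = C_s − DO₀ = 9.95 − 8.371 = 1.579 mg/L.
D(2.85) = [0.169×17.52/(0.995−0.169)](e^(−0.169×2.85) − e^(−0.995×2.85)) + 1.579 e^(−0.995×2.85)
= 3.585 × (0.6178 − 0.05867) + 1.579 × 0.05867 = 2.097 mg/L.
DO = 9.95 − 2.097 = 7.853 mg/L.

DO ≈ 7.85 mg/L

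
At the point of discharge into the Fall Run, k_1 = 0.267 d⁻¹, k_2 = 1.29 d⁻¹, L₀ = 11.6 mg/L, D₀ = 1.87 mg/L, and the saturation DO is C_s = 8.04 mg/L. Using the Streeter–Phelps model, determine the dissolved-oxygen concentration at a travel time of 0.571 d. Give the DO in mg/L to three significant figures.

k_1 L₀/(k_2−k_1) = 0.267×11.6/(1.29−0.267) = 3.097/1.023 = 3.028 mg/L.
e^(−k_1 t) = e^(−0.267×0.5710) = 0.8586; e^(−k_2 t) = e^(−1.29×0.5710) = 0.4787.
D = 3.028 × (0.8586 − 0.4787) + 1.87 × 0.4787 = 1.150 + 0.8953 = 2.045 mg/L.
DO = C_s − D = 8.04 − 2.045 = 5.995 mg/L.

DO ≈ 5.99 mg/L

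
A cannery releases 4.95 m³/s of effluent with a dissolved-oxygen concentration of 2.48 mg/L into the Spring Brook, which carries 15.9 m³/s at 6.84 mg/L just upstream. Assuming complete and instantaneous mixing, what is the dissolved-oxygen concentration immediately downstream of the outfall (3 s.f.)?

Flow-weighted mixing: C = (Q_r C_r + Q_w C_w)/(Q_r + Q_w)
= (15.9×6.84 + 4.95×2.48)/(15.9 + 4.95) = 121.0/20.85 = 5.805 mg/L.

5.80 mg/L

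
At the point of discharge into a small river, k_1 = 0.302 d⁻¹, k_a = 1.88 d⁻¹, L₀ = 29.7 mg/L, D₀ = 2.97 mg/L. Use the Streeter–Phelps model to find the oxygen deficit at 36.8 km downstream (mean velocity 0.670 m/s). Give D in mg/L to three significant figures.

Travel time t = x/v = 36.8 km / (0.670 m/s) = 36800 m / 0.670 m/s = 54930 s = 0.6357 d.
k_1 L₀/(k_a−k_1) = 0.302×29.7/(1.88−0.302) = 8.969/1.578 = 5.684 mg/L.
e^(−k_1 t) = e^(−0.302×0.6357) = 0.8253; e^(−k_a t) = e^(−1.88×0.6357) = 0.3027.
D = 5.684 × (0.8253 − 0.3027) + 2.97 × 0.3027 = 2.971 + 0.8989 = 3.870 mg/L.

D ≈ 3.87 mg/L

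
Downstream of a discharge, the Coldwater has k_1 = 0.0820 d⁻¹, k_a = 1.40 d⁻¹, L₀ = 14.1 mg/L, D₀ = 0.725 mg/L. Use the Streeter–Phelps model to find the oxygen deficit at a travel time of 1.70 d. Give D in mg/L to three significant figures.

k_1 L₀/(k_a−k_1) = 0.0820×14.1/(1.40−0.0820) = 1.156/1.318 = 0.8772 mg/L.
e^(−k_1 t) = e^(−0.0820×1.700) = 0.8699; e^(−k_a t) = e^(−1.40×1.700) = 0.09255.
D = 0.8772 × (0.8699 − 0.09255) + 0.725 × 0.09255 = 0.6819 + 0.06710 = 0.7490 mg/L.

D ≈ 0.749 mg/L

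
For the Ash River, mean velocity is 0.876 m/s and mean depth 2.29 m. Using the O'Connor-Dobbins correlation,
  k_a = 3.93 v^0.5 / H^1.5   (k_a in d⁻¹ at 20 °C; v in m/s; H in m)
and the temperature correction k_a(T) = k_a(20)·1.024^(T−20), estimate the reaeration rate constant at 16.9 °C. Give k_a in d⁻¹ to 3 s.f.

k_a ≈ 0.986 d⁻¹

k_a(20) = 3.93 × 0.876^0.5 / 2.29^1.5 = 3.93 × 0.9359 / 3.465 = 1.061 d⁻¹.
k_a(16.9) = 1.061 × 1.024^(16.9−20) = 1.061 × 0.9291 = 0.9862 d⁻¹.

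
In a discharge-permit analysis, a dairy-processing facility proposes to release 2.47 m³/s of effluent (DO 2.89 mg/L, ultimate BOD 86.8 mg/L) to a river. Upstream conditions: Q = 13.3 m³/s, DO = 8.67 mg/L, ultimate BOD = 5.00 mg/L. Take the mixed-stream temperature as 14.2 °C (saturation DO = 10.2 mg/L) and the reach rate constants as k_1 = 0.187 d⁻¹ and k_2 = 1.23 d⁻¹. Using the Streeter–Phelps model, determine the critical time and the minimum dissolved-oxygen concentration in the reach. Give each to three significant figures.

t_c ≈ 0.427 d; minimum DO ≈ 7.70 mg/L

Mixed DO = (13.3×8.67 + 2.47×2.89)/(13.3+2.47) = 122.4/15.77 = 7.765 mg/L.
Mixed L₀ = (13.3×5.00 + 2.47×86.8)/(15.77) = 280.9/15.77 = 17.81 mg/L.
Initial deficit D₀ = C_s − DO₀ = 10.2 − 7.765 = 2.435 mg/L.
t_c = (1/1.043) ln[(1.23/0.187)(1 − 2.435×1.043/(0.187×17.81))] = 0.9588 × ln(1.562) = 0.4274 d.
D_c = (0.187/1.23) × 17.81 × e^(−0.187×0.4274) = 0.1520 × 17.81 × 0.9232 = 2.500 mg/L.
Minimum DO = 10.2 − 2.500 = 7.700 mg/L.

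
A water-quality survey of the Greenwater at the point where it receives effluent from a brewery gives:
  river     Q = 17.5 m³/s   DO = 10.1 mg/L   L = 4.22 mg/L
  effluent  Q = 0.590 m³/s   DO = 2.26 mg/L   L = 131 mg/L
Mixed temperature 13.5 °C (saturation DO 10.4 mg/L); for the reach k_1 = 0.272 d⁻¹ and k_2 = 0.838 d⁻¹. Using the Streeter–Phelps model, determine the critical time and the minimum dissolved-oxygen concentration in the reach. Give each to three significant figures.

t_c ≈ 1.72 d; minimum DO ≈ 8.70 mg/L

Mixed DO = (17.5×10.1 + 0.590×2.26)/(17.5+0.590) = 178.1/18.09 = 9.844 mg/L.
Mixed L₀ = (17.5×4.22 + 0.590×131)/(18.09) = 151.1/18.09 = 8.355 mg/L.
Initial deficit D₀ = C_s − DO₀ = 10.4 − 9.844 = 0.5557 mg/L.
t_c = (1/0.5660) ln[(0.838/0.272)(1 − 0.5557×0.5660/(0.272×8.355))] = 1.767 × ln(2.654) = 1.725 d.
D_c = (0.272/0.838) × 8.355 × e^(−0.272×1.725) = 0.3246 × 8.355 × 0.6255 = 1.696 mg/L.
Minimum DO = 10.4 − 1.696 = 8.704 mg/L.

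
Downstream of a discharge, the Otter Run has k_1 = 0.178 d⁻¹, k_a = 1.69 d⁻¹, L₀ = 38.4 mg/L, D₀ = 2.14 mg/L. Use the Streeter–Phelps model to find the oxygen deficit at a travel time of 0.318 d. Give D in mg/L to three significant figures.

D ≈ 2.88 mg/L

k_1 L₀/(k_a−k_1) = 0.178×38.4/(1.69−0.178) = 6.835/1.512 = 4.521 mg/L.
e^(−k_1 t) = e^(−0.178×0.3180) = 0.9450; e^(−k_a t) = e^(−1.69×0.3180) = 0.5843.
D = 4.521 × (0.9450 − 0.5843) + 2.14 × 0.5843 = 1.631 + 1.250 = 2.881 mg/L.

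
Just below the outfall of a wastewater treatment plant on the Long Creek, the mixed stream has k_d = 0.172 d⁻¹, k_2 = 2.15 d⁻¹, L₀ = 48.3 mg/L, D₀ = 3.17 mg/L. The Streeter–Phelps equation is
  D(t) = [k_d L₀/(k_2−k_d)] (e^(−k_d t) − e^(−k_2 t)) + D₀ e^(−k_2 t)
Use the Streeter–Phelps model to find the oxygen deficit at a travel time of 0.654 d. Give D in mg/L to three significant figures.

k_d L₀/(k_2−k_d) = 0.172×48.3/(2.15−0.172) = 8.308/1.978 = 4.200 mg/L.
e^(−k_d t) = e^(−0.172×0.6540) = 0.8936; e^(−k_2 t) = e^(−2.15×0.6540) = 0.2451.
D = 4.200 × (0.8936 − 0.2451) + 3.17 × 0.2451 = 2.724 + 0.7770 = 3.501 mg/L.

D ≈ 3.50 mg/L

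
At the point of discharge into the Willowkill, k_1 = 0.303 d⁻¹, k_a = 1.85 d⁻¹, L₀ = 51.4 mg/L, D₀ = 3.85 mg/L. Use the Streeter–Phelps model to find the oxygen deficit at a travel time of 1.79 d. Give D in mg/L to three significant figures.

D ≈ 5.63 mg/L

k_1 L₀/(k_a−k_1) = 0.303×51.4/(1.85−0.303) = 15.57/1.547 = 10.07 mg/L.
e^(−k_1 t) = e^(−0.303×1.790) = 0.5814; e^(−k_a t) = e^(−1.85×1.790) = 0.03646.
D = 10.07 × (0.5814 − 0.03646) + 3.85 × 0.03646 = 5.486 + 0.1404 = 5.626 mg/L.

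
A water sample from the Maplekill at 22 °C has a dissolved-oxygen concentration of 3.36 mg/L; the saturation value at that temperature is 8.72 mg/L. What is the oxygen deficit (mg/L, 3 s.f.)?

D = C_s − C = 8.72 − 3.36 = 5.36 mg/L.

D ≈ 5.36 mg/L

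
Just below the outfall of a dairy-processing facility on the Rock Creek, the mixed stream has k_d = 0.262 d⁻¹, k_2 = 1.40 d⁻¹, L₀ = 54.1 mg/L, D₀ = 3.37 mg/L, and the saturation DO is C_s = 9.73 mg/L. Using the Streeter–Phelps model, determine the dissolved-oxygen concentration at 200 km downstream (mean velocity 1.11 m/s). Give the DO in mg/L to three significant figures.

DO ≈ 3.01 mg/L

Travel time t = x/v = 200 km / (1.11 m/s) = 200000 m / 1.11 m/s = 180200 s = 2.085 d.
k_d L₀/(k_2−k_d) = 0.262×54.1/(1.40−0.262) = 14.17/1.138 = 12.46 mg/L.
e^(−k_d t) = e^(−0.262×2.085) = 0.5790; e^(−k_2 t) = e^(−1.40×2.085) = 0.05396.
D = 12.46 × (0.5790 − 0.05396) + 3.37 × 0.05396 = 6.540 + 0.1818 = 6.722 mg/L.
DO = C_s − D = 9.73 − 6.722 = 3.008 mg/L.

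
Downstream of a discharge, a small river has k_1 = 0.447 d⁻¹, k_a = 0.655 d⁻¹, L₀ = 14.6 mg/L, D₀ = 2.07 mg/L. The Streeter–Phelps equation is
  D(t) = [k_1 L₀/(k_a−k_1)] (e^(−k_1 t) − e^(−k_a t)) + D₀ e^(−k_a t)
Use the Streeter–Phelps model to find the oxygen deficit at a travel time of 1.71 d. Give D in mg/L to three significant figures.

D ≈ 5.05 mg/L

k_1 L₀/(k_a−k_1) = 0.447×14.6/(0.655−0.447) = 6.526/0.2080 = 31.38 mg/L.
e^(−k_1 t) = e^(−0.447×1.710) = 0.4656; e^(−k_a t) = e^(−0.655×1.710) = 0.3263.
D = 31.38 × (0.4656 − 0.3263) + 2.07 × 0.3263 = 4.373 + 0.6754 = 5.048 mg/L.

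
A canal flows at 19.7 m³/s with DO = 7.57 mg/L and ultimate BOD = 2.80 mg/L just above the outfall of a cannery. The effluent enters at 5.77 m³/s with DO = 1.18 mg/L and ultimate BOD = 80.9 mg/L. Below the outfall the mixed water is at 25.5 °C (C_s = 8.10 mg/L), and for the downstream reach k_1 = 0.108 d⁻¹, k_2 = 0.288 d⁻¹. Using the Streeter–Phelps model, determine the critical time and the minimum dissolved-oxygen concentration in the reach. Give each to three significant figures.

t_c ≈ 4.47 d; minimum DO ≈ 3.36 mg/L

Mixed DO = (19.7×7.57 + 5.77×1.18)/(19.7+5.77) = 155.9/25.47 = 6.122 mg/L.
Mixed L₀ = (19.7×2.80 + 5.77×80.9)/(25.47) = 522.0/25.47 = 20.49 mg/L.
Initial deficit D₀ = C_s − DO₀ = 8.10 − 6.122 = 1.978 mg/L.
t_c = (1/0.1800) ln[(0.288/0.108)(1 − 1.978×0.1800/(0.108×20.49))] = 5.556 × ln(2.238) = 4.475 d.
D_c = (0.108/0.288) × 20.49 × e^(−0.108×4.475) = 0.3750 × 20.49 × 0.6168 = 4.740 mg/L.
Minimum DO = 8.10 − 4.740 = 3.360 mg/L.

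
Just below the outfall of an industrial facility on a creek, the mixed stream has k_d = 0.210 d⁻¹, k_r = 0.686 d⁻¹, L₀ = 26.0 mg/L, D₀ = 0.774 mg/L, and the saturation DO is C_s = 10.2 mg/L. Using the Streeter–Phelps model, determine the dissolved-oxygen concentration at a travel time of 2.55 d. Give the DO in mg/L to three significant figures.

k_d L₀/(k_r−k_d) = 0.210×26.0/(0.686−0.210) = 5.460/0.4760 = 11.47 mg/L.
e^(−k_d t) = e^(−0.210×2.550) = 0.5854; e^(−k_r t) = e^(−0.686×2.550) = 0.1739.
D = 11.47 × (0.5854 − 0.1739) + 0.774 × 0.1739 = 4.720 + 0.1346 = 4.855 mg/L.
DO = C_s − D = 10.2 − 4.855 = 5.345 mg/L.

DO ≈ 5.35 mg/L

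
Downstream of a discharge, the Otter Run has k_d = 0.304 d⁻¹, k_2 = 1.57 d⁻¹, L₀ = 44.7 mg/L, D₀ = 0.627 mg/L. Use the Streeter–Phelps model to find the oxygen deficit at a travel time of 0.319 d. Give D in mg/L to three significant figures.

k_d L₀/(k_2−k_d) = 0.304×44.7/(1.57−0.304) = 13.59/1.266 = 10.73 mg/L.
e^(−k_d t) = e^(−0.304×0.3190) = 0.9076; e^(−k_2 t) = e^(−1.57×0.3190) = 0.6060.
D = 10.73 × (0.9076 − 0.6060) + 0.627 × 0.6060 = 3.237 + 0.3800 = 3.617 mg/L.

D ≈ 3.62 mg/L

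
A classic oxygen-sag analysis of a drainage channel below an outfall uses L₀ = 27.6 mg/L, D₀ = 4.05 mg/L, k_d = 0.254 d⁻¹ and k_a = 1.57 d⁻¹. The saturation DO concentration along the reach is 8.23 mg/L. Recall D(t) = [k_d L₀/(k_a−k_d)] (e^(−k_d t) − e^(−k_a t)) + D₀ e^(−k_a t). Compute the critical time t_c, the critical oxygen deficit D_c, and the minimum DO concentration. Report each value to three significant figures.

t_c ≈ 0.299 d; D_c ≈ 4.14 mg/L; min DO ≈ 4.09 mg/L

At the critical point dD/dt = 0, so k_d L₀ e^(−k_d t) = k_a D. Substituting D(t) from the Streeter–Phelps equation and solving for t gives
t_c = ln[(k_a/k_d)(1 − D₀(k_a−k_d)/(k_d L₀))] / (k_a−k_d).
Here k_a−k_d = 1.316 d⁻¹ and 1 − D₀(k_a−k_d)/(k_d L₀) = 1 − 4.05×1.316/(0.254×27.6) = 0.2397, so
t_c = ln(6.181 × 0.2397) / 1.316 = 0.3933 / 1.316 = 0.2988 d.
L(t_c) = L₀ e^(−k_d t_c) = 27.6 × 0.9269 = 25.58 mg/L, and at the critical point k_a D_c = k_d L, so D_c = (0.254/1.57) × 25.58 = 4.139 mg/L.
Minimum DO = C_s − D_c = 8.23 − 4.139 = 4.091 mg/L.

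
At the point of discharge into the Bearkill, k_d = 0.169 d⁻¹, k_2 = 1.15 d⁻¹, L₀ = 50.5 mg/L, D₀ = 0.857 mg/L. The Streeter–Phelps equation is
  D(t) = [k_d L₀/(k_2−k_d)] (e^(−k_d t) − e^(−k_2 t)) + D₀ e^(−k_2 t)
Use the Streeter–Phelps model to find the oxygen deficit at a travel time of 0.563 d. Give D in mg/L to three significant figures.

k_d L₀/(k_2−k_d) = 0.169×50.5/(1.15−0.169) = 8.535/0.9810 = 8.700 mg/L.
e^(−k_d t) = e^(−0.169×0.5630) = 0.9092; e^(−k_2 t) = e^(−1.15×0.5630) = 0.5234.
D = 8.700 × (0.9092 − 0.5234) + 0.857 × 0.5234 = 3.357 + 0.4485 = 3.805 mg/L.

D ≈ 3.81 mg/L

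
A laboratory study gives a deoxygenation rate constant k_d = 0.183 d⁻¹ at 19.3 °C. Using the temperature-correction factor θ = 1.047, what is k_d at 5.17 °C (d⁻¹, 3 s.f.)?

k_d(T₂) = k_d(T₁) · θ^(T₂−T₁) = 0.183 × 1.047^(5.17−19.3)
= 0.183 × 1.047^-14.1 = 0.183 × 0.5226 = 0.09563 d⁻¹.

k_d ≈ 0.0956 d⁻¹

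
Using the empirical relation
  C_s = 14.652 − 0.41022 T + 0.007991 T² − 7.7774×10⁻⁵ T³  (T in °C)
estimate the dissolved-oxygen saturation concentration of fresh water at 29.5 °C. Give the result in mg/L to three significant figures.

C_s = 14.652 − 0.41022×29.5 + 0.007991×29.5² − 7.7774×10⁻⁵×29.5³ = 7.508 mg/L.

C_s ≈ 7.51 mg/L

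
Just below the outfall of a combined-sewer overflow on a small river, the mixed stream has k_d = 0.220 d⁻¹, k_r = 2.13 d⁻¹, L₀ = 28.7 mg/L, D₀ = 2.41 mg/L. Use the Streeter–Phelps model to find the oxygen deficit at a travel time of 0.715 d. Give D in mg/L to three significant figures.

k_d L₀/(k_r−k_d) = 0.220×28.7/(2.13−0.220) = 6.314/1.910 = 3.306 mg/L.
e^(−k_d t) = e^(−0.220×0.7150) = 0.8544; e^(−k_r t) = e^(−2.13×0.7150) = 0.2181.
D = 3.306 × (0.8544 − 0.2181) + 2.41 × 0.2181 = 2.104 + 0.5255 = 2.629 mg/L.

D ≈ 2.63 mg/L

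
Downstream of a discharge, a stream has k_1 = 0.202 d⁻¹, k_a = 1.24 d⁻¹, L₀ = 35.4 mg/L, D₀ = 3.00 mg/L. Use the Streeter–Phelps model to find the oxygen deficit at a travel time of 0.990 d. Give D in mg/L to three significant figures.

D ≈ 4.50 mg/L

k_1 L₀/(k_a−k_1) = 0.202×35.4/(1.24−0.202) = 7.151/1.038 = 6.889 mg/L.
e^(−k_1 t) = e^(−0.202×0.9900) = 0.8187; e^(−k_a t) = e^(−1.24×0.9900) = 0.2930.
D = 6.889 × (0.8187 − 0.2930) + 3.00 × 0.2930 = 3.622 + 0.8790 = 4.501 mg/L.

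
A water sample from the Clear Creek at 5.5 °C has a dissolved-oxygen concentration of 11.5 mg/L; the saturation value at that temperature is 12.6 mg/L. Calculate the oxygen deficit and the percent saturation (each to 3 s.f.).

D = C_s − C = 12.6 − 11.5 = 1.10 mg/L.
% saturation = 11.5/12.6 × 100 = 91.3 %.

D ≈ 1.10 mg/L; 91.3 % saturation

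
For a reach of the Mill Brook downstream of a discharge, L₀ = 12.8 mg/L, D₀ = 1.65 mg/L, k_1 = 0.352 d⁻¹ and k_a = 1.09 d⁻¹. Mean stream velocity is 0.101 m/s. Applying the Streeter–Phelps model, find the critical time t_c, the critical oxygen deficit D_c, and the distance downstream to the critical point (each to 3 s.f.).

With k_a/k_1 = 3.097 and 1 − D₀(k_a−k_1)/(k_1 L₀) = 0.7297,
t_c = ln(3.097 × 0.7297) / (1.09 − 0.352) = ln(2.260) / 0.7380 = 0.8152/0.7380 = 1.105 d.
D_c = (k_1/k_a) L₀ e^(−k_1 t_c) = (0.352/1.09) × 12.8 × e^(−0.352×1.105) = 0.3229 × 12.8 × 0.6778 = 2.802 mg/L.
x_c = v t_c = 0.101 m/s × 1.105 d × 86400 s/d = 9640 m ≈ 9.64 km.

t_c ≈ 1.10 d; D_c ≈ 2.80 mg/L; x_c ≈ 9.64 km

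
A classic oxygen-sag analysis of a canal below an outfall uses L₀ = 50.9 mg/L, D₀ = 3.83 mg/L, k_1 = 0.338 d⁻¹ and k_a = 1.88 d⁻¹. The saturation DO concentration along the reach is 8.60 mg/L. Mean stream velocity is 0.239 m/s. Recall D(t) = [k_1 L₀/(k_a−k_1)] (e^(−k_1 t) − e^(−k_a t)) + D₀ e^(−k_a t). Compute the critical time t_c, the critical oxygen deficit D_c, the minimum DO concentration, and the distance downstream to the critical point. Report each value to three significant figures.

t_c ≈ 0.840 d; D_c ≈ 6.89 mg/L; min DO ≈ 1.71 mg/L; x_c ≈ 17.3 km

At the critical point dD/dt = 0, so k_1 L₀ e^(−k_1 t) = k_a D. Substituting D(t) from the Streeter–Phelps equation and solving for t gives
t_c = ln[(k_a/k_1)(1 − D₀(k_a−k_1)/(k_1 L₀))] / (k_a−k_1).
Here k_a−k_1 = 1.542 d⁻¹ and 1 − D₀(k_a−k_1)/(k_1 L₀) = 1 − 3.83×1.542/(0.338×50.9) = 0.6567, so
t_c = ln(5.562 × 0.6567) / 1.542 = 1.295 / 1.542 = 0.8401 d.
D_c = (k_1/k_a) L₀ e^(−k_1 t_c) = (0.338/1.88) × 50.9 × e^(−0.338×0.8401) = 0.1798 × 50.9 × 0.7528 = 6.889 mg/L.
Minimum DO = C_s − D_c = 8.60 − 6.889 = 1.711 mg/L.
x_c = v t_c = 0.239 m/s × 0.8401 d × 86400 s/d = 17350 m ≈ 17.3 km.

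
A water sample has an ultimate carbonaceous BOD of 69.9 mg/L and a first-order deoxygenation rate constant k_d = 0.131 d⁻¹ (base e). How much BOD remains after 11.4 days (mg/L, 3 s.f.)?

L ≈ 15.7 mg/L

L_t = L₀ e^(−k_d t) = 69.9 × e^(−0.131×11.4) = 69.9 × 0.2246 = 15.70 mg/L.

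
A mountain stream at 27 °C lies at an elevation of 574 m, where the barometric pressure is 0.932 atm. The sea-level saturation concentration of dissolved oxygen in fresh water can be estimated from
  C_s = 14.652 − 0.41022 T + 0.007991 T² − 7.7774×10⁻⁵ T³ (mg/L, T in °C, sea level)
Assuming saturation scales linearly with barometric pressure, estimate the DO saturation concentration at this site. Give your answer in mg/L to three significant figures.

At sea level: C_s = 14.652 − 0.41022×27 + 0.007991×27² − 7.7774×10⁻⁵×27³ = 7.871 mg/L.
Pressure correction: C_s' = 7.871 × 0.932 = 7.335 mg/L.

C_s ≈ 7.34 mg/L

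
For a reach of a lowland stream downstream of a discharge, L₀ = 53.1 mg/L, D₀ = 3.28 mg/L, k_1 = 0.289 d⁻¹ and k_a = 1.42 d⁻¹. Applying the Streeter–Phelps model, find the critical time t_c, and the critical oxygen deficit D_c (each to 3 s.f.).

t_c ≈ 1.16 d; D_c ≈ 7.72 mg/L

At the critical point dD/dt = 0, so k_1 L₀ e^(−k_1 t) = k_a D. Substituting D(t) from the Streeter–Phelps equation and solving for t gives
t_c = ln[(k_a/k_1)(1 − D₀(k_a−k_1)/(k_1 L₀))] / (k_a−k_1).
Here k_a−k_1 = 1.131 d⁻¹ and 1 − D₀(k_a−k_1)/(k_1 L₀) = 1 − 3.28×1.131/(0.289×53.1) = 0.7583, so
t_c = ln(4.913 × 0.7583) / 1.131 = 1.315 / 1.131 = 1.163 d.
D_c = (k_1/k_a) L₀ e^(−k_1 t_c) = (0.289/1.42) × 53.1 × e^(−0.289×1.163) = 0.2035 × 53.1 × 0.7146 = 7.722 mg/L.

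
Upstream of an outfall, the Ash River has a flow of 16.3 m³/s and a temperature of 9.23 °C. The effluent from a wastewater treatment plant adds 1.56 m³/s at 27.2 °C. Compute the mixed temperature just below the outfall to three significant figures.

Flow-weighted mixing: C = (Q_r C_r + Q_w C_w)/(Q_r + Q_w)
= (16.3×9.23 + 1.56×27.2)/(16.3 + 1.56) = 192.9/17.86 = 10.80 °C.

10.8 °C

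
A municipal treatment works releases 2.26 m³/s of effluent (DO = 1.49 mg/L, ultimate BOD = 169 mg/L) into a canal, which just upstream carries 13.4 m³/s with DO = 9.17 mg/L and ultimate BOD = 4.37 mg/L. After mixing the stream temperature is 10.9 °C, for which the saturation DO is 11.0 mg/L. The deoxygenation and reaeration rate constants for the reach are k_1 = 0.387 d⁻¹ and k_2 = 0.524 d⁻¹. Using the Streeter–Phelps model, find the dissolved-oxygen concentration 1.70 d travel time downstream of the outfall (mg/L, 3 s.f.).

Mixed DO = (13.4×9.17 + 2.26×1.49)/(13.4+2.26) = 126.2/15.66 = 8.062 mg/L.
Mixed L₀ = (13.4×4.37 + 2.26×169)/(15.66) = 440.5/15.66 = 28.13 mg/L.
Initial deficit D₀ = C_s − DO₀ = 11.0 − 8.062 = 2.938 mg/L.
D(1.70) = [0.387×28.13/(0.524−0.387)](e^(−0.387×1.70) − e^(−0.524×1.70)) + 2.938 e^(−0.524×1.70)
= 79.46 × (0.5179 − 0.4103) + 2.938 × 0.4103 = 9.756 mg/L.
DO = 11.0 − 9.756 = 1.244 mg/L.

DO ≈ 1.24 mg/L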